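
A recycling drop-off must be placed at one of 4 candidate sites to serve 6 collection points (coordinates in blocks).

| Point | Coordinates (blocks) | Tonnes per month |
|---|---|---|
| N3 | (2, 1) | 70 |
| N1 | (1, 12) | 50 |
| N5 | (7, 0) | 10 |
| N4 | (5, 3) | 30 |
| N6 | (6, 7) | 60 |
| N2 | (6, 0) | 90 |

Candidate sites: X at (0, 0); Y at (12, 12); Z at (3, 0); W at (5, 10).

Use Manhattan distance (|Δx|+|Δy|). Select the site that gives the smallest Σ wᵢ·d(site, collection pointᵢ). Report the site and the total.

Z, total 1900 blocks

Total weighted distance at each candidate:
  X (0, 0): total = 2490
  Y (12, 12): total = 4950
  Z (3, 0): total = 1900
  W (5, 10): total = 2700
Minimum is at Z with total 1900 blocks.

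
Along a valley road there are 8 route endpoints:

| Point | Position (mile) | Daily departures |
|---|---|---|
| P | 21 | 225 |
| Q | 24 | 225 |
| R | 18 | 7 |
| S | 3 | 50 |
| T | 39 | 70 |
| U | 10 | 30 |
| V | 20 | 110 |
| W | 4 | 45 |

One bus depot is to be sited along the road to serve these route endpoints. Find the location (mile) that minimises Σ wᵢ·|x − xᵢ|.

For a sum of weighted absolute distances on a line, the optimum is the weighted median (not the mean). Total weight W = 762; half-weight = 381.
Sort by position and accumulate weight:
  mile 3 (S, w=50) → cum 50
  mile 4 (W, w=45) → cum 95
  mile 10 (U, w=30) → cum 125
  mile 18 (R, w=7) → cum 132
  mile 20 (V, w=110) → cum 242
  mile 21 (P, w=225) → cum 467  ≥ 381 → median here
  mile 24 (Q, w=225) → cum 692
  mile 39 (T, w=70) → cum 762
Optimal location: mile 21.

x = 21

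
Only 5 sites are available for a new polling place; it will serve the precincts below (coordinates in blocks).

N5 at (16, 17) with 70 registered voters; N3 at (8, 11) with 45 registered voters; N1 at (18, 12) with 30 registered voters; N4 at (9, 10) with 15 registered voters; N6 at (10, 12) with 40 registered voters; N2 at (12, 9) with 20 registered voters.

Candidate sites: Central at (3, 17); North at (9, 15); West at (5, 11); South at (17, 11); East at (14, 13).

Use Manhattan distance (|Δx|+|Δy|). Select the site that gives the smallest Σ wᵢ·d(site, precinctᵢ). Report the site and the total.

East, total 1370 blocks

Total weighted distance at each candidate:
  Central (3, 17): total = 3020
  North (9, 15): total = 1630
  West (5, 11): total = 2240
  South (17, 11): total = 1550
  East (14, 13): total = 1370
Minimum is at East with total 1370 blocks.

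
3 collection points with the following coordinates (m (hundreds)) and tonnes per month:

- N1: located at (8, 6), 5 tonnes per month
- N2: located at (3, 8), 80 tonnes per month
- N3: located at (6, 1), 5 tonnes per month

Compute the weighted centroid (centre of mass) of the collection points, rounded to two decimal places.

(3.44, 7.50)

The minimiser of Σwᵢ‖p−pᵢ‖² is the weighted centroid p* = (Σwᵢpᵢ)/(Σwᵢ).
Σwᵢ = 90.
Σwᵢxᵢ = 5·8 + 80·3 + 5·6 = 310.
Σwᵢyᵢ = 5·6 + 80·8 + 5·1 = 675.
x* = 310/90 = 3.44, y* = 675/90 = 7.50.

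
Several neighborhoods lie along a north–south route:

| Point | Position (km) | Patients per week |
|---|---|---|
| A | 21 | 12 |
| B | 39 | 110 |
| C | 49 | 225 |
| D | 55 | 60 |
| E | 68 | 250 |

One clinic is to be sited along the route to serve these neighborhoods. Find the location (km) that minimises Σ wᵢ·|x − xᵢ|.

x = 49

For a sum of weighted absolute distances on a line, the optimum is the weighted median (not the mean). Total weight W = 657; half-weight = 328.5.
Sort by position and accumulate weight:
  km 21 (A, w=12) → cum 12
  km 39 (B, w=110) → cum 122
  km 49 (C, w=225) → cum 347  ≥ 328.5 → median here
  km 55 (D, w=60) → cum 407
  km 68 (E, w=250) → cum 657
Optimal location: km 49.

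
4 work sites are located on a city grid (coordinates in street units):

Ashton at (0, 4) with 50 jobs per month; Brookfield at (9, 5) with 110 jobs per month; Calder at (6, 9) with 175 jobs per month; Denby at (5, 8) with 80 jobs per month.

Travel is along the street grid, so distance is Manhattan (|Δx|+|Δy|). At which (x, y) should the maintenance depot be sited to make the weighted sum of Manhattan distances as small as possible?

Manhattan distance separates: Σwᵢ(|x−xᵢ|+|y−yᵢ|) = Σwᵢ|x−xᵢ| + Σwᵢ|y−yᵢ|, so x and y are optimised independently as 1-D weighted medians.
Total weight W = 415; half = 207.5.
x-coordinate, sorted with cumulative weight:
  x=0 (Ashton, w=50) cum 50
  x=5 (Denby, w=80) cum 130
  x=6 (Calder, w=175) cum 305  ← median
  x=9 (Brookfield, w=110) cum 415
⇒ x* = 6
y-coordinate, sorted with cumulative weight:
  y=4 (Ashton, w=50) cum 50
  y=5 (Brookfield, w=110) cum 160
  y=8 (Denby, w=80) cum 240  ← median
  y=9 (Calder, w=175) cum 415
⇒ y* = 8

(6, 8)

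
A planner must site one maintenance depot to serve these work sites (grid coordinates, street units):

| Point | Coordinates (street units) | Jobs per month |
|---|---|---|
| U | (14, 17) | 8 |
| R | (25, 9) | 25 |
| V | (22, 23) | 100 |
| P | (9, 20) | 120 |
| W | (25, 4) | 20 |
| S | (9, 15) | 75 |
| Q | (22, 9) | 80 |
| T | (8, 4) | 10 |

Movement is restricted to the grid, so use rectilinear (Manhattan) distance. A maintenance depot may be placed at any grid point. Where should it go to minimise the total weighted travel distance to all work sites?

(22, 20)

Manhattan distance separates: Σwᵢ(|x−xᵢ|+|y−yᵢ|) = Σwᵢ|x−xᵢ| + Σwᵢ|y−yᵢ|, so x and y are optimised independently as 1-D weighted medians.
Total weight W = 438; half = 219.
x-coordinate, sorted with cumulative weight:
  x=8 (T, w=10) cum 10
  x=9 (P, w=120) cum 130
  x=9 (S, w=75) cum 205
  x=14 (U, w=8) cum 213
  x=22 (V, w=100) cum 313  ← median
  x=22 (Q, w=80) cum 393
  x=25 (R, w=25) cum 418
  x=25 (W, w=20) cum 438
⇒ x* = 22
y-coordinate, sorted with cumulative weight:
  y=4 (W, w=20) cum 20
  y=4 (T, w=10) cum 30
  y=9 (R, w=25) cum 55
  y=9 (Q, w=80) cum 135
  y=15 (S, w=75) cum 210
  y=17 (U, w=8) cum 218
  y=20 (P, w=120) cum 338  ← median
  y=23 (V, w=100) cum 438
⇒ y* = 20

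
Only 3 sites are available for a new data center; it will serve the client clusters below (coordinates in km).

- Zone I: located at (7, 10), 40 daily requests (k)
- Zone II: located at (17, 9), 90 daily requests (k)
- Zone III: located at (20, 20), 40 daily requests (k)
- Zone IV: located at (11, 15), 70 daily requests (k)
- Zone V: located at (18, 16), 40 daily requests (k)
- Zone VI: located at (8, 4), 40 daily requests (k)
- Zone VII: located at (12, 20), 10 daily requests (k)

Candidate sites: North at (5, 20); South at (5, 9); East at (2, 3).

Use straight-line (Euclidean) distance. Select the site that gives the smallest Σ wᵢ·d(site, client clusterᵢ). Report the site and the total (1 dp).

South, total 3461.7 km

Total weighted distance at each candidate:
  North (5, 20): total = 4284.9
  South (5, 9): total = 3461.7
  East (2, 3): total = 5103.6
Minimum is at South with total 3461.7 km.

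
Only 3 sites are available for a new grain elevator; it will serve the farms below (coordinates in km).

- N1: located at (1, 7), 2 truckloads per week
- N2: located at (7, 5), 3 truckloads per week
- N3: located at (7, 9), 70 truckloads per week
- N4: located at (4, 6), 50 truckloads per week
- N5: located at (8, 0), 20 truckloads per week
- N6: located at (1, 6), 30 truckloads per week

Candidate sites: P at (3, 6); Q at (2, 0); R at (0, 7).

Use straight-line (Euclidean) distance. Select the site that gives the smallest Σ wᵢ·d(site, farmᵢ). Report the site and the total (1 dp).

P, total 633.0 km

Total weighted distance at each candidate:
  P (3, 6): total = 633.0
  Q (2, 0): total = 1374.8
  R (0, 7): total = 994.6
Minimum is at P with total 633.0 km.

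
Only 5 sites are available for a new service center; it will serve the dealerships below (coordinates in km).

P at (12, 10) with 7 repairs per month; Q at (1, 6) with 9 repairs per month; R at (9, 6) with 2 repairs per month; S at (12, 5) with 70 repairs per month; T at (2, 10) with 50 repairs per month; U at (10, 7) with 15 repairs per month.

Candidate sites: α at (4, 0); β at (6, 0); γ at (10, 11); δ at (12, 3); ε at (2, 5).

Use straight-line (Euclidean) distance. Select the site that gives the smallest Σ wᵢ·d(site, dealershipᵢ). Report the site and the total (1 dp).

δ, total 977.5 km

Total weighted distance at each candidate:
  α (4, 0): total = 1474.2
  β (6, 0): total = 1371.5
  γ (10, 11): total = 1024.3
  δ (12, 3): total = 977.5
  ε (2, 5): total = 1178.8
Minimum is at δ with total 977.5 km.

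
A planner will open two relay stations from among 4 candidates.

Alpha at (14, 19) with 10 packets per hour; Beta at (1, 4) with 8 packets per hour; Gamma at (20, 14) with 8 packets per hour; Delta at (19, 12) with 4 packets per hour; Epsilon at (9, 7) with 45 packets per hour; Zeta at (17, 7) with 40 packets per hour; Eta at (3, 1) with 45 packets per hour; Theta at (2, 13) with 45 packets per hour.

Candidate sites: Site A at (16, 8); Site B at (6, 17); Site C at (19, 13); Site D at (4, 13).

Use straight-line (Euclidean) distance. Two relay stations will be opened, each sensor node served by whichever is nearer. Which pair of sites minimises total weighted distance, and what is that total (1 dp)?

Evaluate every pair (each demand assigned to the nearer of the two):
  {Site A, Site D}: total = 1272.0
  {Site C, Site D}: total = 1405.6
  {Site A, Site B}: total = 1565.3
  {Site B, Site D}: total = 1884.7
  {Site B, Site C}: total = 1914.7
  {Site A, Site C}: total = 1925.8
Best pair: {Site A, Site D} with total 1272.0.

{Site A, Site D}, total 1272.0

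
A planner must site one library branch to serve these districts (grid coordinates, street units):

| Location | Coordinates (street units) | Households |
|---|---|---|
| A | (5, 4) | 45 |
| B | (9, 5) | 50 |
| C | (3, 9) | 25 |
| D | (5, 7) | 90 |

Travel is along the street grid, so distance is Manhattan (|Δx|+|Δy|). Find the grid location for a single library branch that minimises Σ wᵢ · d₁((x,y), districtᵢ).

Manhattan distance separates: Σwᵢ(|x−xᵢ|+|y−yᵢ|) = Σwᵢ|x−xᵢ| + Σwᵢ|y−yᵢ|, so x and y are optimised independently as 1-D weighted medians.
Total weight W = 210; half = 105.
x-coordinate, sorted with cumulative weight:
  x=3 (C, w=25) cum 25
  x=5 (A, w=45) cum 70
  x=5 (D, w=90) cum 160  ← median
  x=9 (B, w=50) cum 210
⇒ x* = 5
y-coordinate, sorted with cumulative weight:
  y=4 (A, w=45) cum 45
  y=5 (B, w=50) cum 95
  y=7 (D, w=90) cum 185  ← median
  y=9 (C, w=25) cum 210
⇒ y* = 7

(5, 7)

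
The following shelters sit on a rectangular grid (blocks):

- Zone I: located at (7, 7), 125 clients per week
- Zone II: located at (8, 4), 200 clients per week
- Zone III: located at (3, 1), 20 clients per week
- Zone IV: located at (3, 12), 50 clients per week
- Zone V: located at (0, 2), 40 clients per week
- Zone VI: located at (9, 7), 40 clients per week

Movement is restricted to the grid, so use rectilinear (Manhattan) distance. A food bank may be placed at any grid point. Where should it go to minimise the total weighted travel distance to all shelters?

Manhattan distance separates: Σwᵢ(|x−xᵢ|+|y−yᵢ|) = Σwᵢ|x−xᵢ| + Σwᵢ|y−yᵢ|, so x and y are optimised independently as 1-D weighted medians.
Total weight W = 475; half = 237.5.
x-coordinate, sorted with cumulative weight:
  x=0 (Zone V, w=40) cum 40
  x=3 (Zone III, w=20) cum 60
  x=3 (Zone IV, w=50) cum 110
  x=7 (Zone I, w=125) cum 235
  x=8 (Zone II, w=200) cum 435  ← median
  x=9 (Zone VI, w=40) cum 475
⇒ x* = 8
y-coordinate, sorted with cumulative weight:
  y=1 (Zone III, w=20) cum 20
  y=2 (Zone V, w=40) cum 60
  y=4 (Zone II, w=200) cum 260  ← median
  y=7 (Zone I, w=125) cum 385
  y=7 (Zone VI, w=40) cum 425
  y=12 (Zone IV, w=50) cum 475
⇒ y* = 4

(8, 4)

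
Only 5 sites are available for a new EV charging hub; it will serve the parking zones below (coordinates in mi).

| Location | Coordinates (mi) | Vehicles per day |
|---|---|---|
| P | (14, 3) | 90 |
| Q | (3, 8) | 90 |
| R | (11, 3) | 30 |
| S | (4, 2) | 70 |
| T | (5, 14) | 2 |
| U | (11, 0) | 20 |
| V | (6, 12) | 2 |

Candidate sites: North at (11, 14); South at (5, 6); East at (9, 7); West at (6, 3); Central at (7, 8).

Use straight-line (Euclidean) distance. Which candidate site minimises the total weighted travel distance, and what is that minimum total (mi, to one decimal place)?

West, total 1708.0 mi

Total weighted distance at each candidate:
  North (11, 14): total = 3531.4
  South (5, 6): total = 1796.1
  East (9, 7): total = 1926.3
  West (6, 3): total = 1708.0
  Central (7, 8): total = 1995.7
Minimum is at West with total 1708.0 mi.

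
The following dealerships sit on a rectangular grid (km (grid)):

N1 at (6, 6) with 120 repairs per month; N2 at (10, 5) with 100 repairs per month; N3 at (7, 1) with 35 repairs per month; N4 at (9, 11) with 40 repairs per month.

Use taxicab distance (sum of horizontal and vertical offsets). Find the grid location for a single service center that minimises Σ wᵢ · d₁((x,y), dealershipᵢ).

(7, 6)

Manhattan distance separates: Σwᵢ(|x−xᵢ|+|y−yᵢ|) = Σwᵢ|x−xᵢ| + Σwᵢ|y−yᵢ|, so x and y are optimised independently as 1-D weighted medians.
Total weight W = 295; half = 147.5.
x-coordinate, sorted with cumulative weight:
  x=6 (N1, w=120) cum 120
  x=7 (N3, w=35) cum 155  ← median
  x=9 (N4, w=40) cum 195
  x=10 (N2, w=100) cum 295
⇒ x* = 7
y-coordinate, sorted with cumulative weight:
  y=1 (N3, w=35) cum 35
  y=5 (N2, w=100) cum 135
  y=6 (N1, w=120) cum 255  ← median
  y=11 (N4, w=40) cum 295
⇒ y* = 6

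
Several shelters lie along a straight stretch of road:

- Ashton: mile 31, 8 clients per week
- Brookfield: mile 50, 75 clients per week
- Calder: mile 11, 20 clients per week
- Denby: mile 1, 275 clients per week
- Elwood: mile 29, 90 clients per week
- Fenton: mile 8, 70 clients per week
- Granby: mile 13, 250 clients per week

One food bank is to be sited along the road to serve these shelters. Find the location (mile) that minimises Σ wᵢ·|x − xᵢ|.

x = 13

For a sum of weighted absolute distances on a line, the optimum is the weighted median (not the mean). Total weight W = 788; half-weight = 394.
Sort by position and accumulate weight:
  mile 1 (Denby, w=275) → cum 275
  mile 8 (Fenton, w=70) → cum 345
  mile 11 (Calder, w=20) → cum 365
  mile 13 (Granby, w=250) → cum 615  ≥ 394 → median here
  mile 29 (Elwood, w=90) → cum 705
  mile 31 (Ashton, w=8) → cum 713
  mile 50 (Brookfield, w=75) → cum 788
Optimal location: mile 13.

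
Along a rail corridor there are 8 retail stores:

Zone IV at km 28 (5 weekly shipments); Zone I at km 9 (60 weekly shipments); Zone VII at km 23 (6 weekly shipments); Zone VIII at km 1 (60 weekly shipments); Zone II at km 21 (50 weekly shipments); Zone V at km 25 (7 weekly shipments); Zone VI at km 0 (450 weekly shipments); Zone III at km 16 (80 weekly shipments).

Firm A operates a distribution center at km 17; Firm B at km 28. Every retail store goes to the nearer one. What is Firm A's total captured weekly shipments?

700

The indifferent point is the midpoint (17+28)/2 = 22.5; retail stores left of it (closer to Firm A at 17) go to Firm A, those right go to Firm B.
  Zone VI at 0 (w=450) → Firm A
  Zone VIII at 1 (w=60) → Firm A
  Zone I at 9 (w=60) → Firm A
  Zone III at 16 (w=80) → Firm A
  Zone II at 21 (w=50) → Firm A
  Zone VII at 23 (w=6) → Firm B
  Zone V at 25 (w=7) → Firm B
  Zone IV at 28 (w=5) → Firm B
Firm A captures 700; Firm B captures 18.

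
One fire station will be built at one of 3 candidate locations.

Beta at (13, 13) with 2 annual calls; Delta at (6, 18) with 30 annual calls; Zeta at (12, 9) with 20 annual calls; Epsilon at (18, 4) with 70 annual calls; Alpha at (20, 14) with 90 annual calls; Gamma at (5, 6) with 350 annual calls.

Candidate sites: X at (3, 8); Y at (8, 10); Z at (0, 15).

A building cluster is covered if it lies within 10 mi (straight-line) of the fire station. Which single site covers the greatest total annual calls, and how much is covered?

Coverage radius r = 10 mi; a point is covered iff (Δx)²+(Δy)² ≤ 10² = 100.
  X (3, 8): covers {Zeta, Gamma} → 370
  Y (8, 10): covers {Beta, Delta, Zeta, Gamma} → 402
  Z (0, 15): covers {Delta} → 30
Maximum coverage at Y: 402 annual calls.

Y, covering 402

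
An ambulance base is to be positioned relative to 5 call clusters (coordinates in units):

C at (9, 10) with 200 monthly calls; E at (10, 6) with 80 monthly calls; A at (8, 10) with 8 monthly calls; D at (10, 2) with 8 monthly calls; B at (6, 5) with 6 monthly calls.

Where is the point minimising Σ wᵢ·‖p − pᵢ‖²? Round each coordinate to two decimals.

(9.21, 8.63)

The minimiser of Σwᵢ‖p−pᵢ‖² is the weighted centroid p* = (Σwᵢpᵢ)/(Σwᵢ).
Σwᵢ = 302.
Σwᵢxᵢ = 200·9 + 80·10 + 8·8 + 8·10 + 6·6 = 2780.
Σwᵢyᵢ = 200·10 + 80·6 + 8·10 + 8·2 + 6·5 = 2606.
x* = 2780/302 = 9.21, y* = 2606/302 = 8.63.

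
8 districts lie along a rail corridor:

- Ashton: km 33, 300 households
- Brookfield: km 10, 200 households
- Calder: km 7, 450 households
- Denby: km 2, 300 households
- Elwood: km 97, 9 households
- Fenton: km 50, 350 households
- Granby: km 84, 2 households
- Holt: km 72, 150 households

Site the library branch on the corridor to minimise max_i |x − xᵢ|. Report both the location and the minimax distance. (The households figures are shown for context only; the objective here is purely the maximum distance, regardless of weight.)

The 1-center on a line is the midpoint of the two extreme points: leftmost at 2, rightmost at 97.
Optimal location = (2 + 97)/2 = 49.5; maximum distance = (97 − 2)/2 = 47.5.

location 49.5, max distance 47.5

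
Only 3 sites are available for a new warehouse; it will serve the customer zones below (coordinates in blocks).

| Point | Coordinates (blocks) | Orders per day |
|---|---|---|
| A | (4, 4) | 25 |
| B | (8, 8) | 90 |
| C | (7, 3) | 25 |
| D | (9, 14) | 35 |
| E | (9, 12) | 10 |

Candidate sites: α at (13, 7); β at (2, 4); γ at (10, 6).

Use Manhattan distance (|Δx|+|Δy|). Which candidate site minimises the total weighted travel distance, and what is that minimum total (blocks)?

Total weighted distance at each candidate:
  α (13, 7): total = 1565
  β (2, 4): total = 1845
  γ (10, 6): total = 1095
Minimum is at γ with total 1095 blocks.

γ, total 1095 blocks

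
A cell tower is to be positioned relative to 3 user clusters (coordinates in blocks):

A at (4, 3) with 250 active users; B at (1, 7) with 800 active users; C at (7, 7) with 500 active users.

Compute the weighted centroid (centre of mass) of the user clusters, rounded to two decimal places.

The minimiser of Σwᵢ‖p−pᵢ‖² is the weighted centroid p* = (Σwᵢpᵢ)/(Σwᵢ).
Σwᵢ = 1550.
Σwᵢxᵢ = 250·4 + 800·1 + 500·7 = 5300.
Σwᵢyᵢ = 250·3 + 800·7 + 500·7 = 9850.
x* = 5300/1550 = 3.42, y* = 9850/1550 = 6.35.

(3.42, 6.35)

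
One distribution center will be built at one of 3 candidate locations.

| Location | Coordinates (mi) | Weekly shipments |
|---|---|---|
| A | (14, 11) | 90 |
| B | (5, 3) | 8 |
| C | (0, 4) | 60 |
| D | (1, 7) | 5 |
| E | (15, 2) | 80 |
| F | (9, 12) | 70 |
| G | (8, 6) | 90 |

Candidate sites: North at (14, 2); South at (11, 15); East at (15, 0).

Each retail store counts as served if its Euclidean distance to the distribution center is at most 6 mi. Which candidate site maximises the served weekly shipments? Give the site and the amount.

Coverage radius r = 6 mi; a point is covered iff (Δx)²+(Δy)² ≤ 6² = 36.
  North (14, 2): covers {E} → 80
  South (11, 15): covers {A, F} → 160
  East (15, 0): covers {E} → 80
Maximum coverage at South: 160 weekly shipments.

South, covering 160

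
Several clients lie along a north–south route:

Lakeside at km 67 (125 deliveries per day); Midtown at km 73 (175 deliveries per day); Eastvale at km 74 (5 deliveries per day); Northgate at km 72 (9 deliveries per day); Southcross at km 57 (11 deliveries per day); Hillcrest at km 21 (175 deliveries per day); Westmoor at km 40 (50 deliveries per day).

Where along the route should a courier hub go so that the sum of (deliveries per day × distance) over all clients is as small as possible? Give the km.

For a sum of weighted absolute distances on a line, the optimum is the weighted median (not the mean). Total weight W = 550; half-weight = 275.
Sort by position and accumulate weight:
  km 21 (Hillcrest, w=175) → cum 175
  km 40 (Westmoor, w=50) → cum 225
  km 57 (Southcross, w=11) → cum 236
  km 67 (Lakeside, w=125) → cum 361  ≥ 275 → median here
  km 72 (Northgate, w=9) → cum 370
  km 73 (Midtown, w=175) → cum 545
  km 74 (Eastvale, w=5) → cum 550
Optimal location: km 67.

x = 67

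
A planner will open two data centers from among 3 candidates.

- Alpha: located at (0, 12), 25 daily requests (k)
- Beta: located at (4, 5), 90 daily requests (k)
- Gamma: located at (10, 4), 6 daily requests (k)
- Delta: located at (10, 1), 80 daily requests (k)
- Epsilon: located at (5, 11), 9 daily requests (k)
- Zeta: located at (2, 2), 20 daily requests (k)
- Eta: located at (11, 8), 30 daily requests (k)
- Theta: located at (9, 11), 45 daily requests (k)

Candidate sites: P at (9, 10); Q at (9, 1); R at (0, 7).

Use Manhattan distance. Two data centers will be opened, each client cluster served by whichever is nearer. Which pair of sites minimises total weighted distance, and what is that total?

Evaluate every pair (each demand assigned to the nearer of the two):
  {P, Q}: total = 1559
  {Q, R}: total = 1710
  {P, R}: total = 1857
Best pair: {P, Q} with total 1559.

{P, Q}, total 1559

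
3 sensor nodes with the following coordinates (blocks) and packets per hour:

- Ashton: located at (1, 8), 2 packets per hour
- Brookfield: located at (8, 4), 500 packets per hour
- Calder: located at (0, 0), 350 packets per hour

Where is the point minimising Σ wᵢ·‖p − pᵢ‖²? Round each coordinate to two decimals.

The minimiser of Σwᵢ‖p−pᵢ‖² is the weighted centroid p* = (Σwᵢpᵢ)/(Σwᵢ).
Σwᵢ = 852.
Σwᵢxᵢ = 2·1 + 500·8 + 350·0 = 4002.
Σwᵢyᵢ = 2·8 + 500·4 + 350·0 = 2016.
x* = 4002/852 = 4.70, y* = 2016/852 = 2.37.

(4.70, 2.37)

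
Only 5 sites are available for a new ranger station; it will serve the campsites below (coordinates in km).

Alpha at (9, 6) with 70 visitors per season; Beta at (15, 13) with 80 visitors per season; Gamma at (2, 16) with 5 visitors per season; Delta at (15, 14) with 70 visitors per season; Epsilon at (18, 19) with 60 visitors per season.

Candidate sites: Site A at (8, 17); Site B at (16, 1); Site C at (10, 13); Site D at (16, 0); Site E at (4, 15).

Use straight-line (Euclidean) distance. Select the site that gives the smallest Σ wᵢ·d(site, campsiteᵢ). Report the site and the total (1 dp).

Total weighted distance at each candidate:
  Site A (8, 17): total = 2593.6
  Site B (16, 1): total = 3667.4
  Site C (10, 13): total = 1894.6
  Site D (16, 0): total = 3923.5
  Site E (4, 15): total = 3273.1
Minimum is at Site C with total 1894.6 km.

Site C, total 1894.6 km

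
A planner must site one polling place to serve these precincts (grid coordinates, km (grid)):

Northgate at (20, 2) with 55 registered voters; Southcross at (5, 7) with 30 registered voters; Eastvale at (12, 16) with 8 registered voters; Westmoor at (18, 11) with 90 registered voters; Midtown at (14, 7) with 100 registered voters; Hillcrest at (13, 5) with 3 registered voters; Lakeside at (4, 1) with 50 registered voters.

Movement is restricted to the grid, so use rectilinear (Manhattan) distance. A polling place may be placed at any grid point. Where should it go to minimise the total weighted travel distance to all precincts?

(14, 7)

Manhattan distance separates: Σwᵢ(|x−xᵢ|+|y−yᵢ|) = Σwᵢ|x−xᵢ| + Σwᵢ|y−yᵢ|, so x and y are optimised independently as 1-D weighted medians.
Total weight W = 336; half = 168.
x-coordinate, sorted with cumulative weight:
  x=4 (Lakeside, w=50) cum 50
  x=5 (Southcross, w=30) cum 80
  x=12 (Eastvale, w=8) cum 88
  x=13 (Hillcrest, w=3) cum 91
  x=14 (Midtown, w=100) cum 191  ← median
  x=18 (Westmoor, w=90) cum 281
  x=20 (Northgate, w=55) cum 336
⇒ x* = 14
y-coordinate, sorted with cumulative weight:
  y=1 (Lakeside, w=50) cum 50
  y=2 (Northgate, w=55) cum 105
  y=5 (Hillcrest, w=3) cum 108
  y=7 (Southcross, w=30) cum 138
  y=7 (Midtown, w=100) cum 238  ← median
  y=11 (Westmoor, w=90) cum 328
  y=16 (Eastvale, w=8) cum 336
⇒ y* = 7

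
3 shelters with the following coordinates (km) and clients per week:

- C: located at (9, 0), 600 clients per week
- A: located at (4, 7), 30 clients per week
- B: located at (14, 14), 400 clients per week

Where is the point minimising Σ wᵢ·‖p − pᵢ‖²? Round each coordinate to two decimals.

(10.80, 5.64)

The minimiser of Σwᵢ‖p−pᵢ‖² is the weighted centroid p* = (Σwᵢpᵢ)/(Σwᵢ).
Σwᵢ = 1030.
Σwᵢxᵢ = 600·9 + 30·4 + 400·14 = 11120.
Σwᵢyᵢ = 600·0 + 30·7 + 400·14 = 5810.
x* = 11120/1030 = 10.80, y* = 5810/1030 = 5.64.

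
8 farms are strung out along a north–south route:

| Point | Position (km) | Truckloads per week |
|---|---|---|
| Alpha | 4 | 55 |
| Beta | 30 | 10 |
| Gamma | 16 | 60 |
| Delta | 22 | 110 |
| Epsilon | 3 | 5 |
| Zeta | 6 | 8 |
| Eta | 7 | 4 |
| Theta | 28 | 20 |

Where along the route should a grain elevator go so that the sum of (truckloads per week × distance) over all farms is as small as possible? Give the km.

For a sum of weighted absolute distances on a line, the optimum is the weighted median (not the mean). Total weight W = 272; half-weight = 136.
Sort by position and accumulate weight:
  km 3 (Epsilon, w=5) → cum 5
  km 4 (Alpha, w=55) → cum 60
  km 6 (Zeta, w=8) → cum 68
  km 7 (Eta, w=4) → cum 72
  km 16 (Gamma, w=60) → cum 132
  km 22 (Delta, w=110) → cum 242  ≥ 136 → median here
  km 28 (Theta, w=20) → cum 262
  km 30 (Beta, w=10) → cum 272
Optimal location: km 22.

x = 22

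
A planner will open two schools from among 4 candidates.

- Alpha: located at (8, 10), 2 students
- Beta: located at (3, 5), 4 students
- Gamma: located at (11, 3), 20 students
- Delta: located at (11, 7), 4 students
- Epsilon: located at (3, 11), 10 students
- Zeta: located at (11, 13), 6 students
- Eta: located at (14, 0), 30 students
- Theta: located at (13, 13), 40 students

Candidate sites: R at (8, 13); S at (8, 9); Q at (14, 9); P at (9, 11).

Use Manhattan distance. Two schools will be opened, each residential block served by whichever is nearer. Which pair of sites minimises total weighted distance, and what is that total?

{Q, P}, total 806

Evaluate every pair (each demand assigned to the nearer of the two):
  {Q, P}: total = 806
  {R, Q}: total = 816
  {S, Q}: total = 820
  {R, S}: total = 976
  {S, P}: total = 1012
  {R, P}: total = 1034
Best pair: {Q, P} with total 806.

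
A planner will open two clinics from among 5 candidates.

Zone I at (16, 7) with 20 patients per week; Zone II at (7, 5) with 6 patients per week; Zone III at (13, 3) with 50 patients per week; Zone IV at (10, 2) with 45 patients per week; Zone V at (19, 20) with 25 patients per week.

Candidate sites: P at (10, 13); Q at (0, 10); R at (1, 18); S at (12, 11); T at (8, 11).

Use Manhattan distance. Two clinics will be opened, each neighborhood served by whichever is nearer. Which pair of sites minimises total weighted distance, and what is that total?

{S, T}, total 1547

Evaluate every pair (each demand assigned to the nearer of the two):
  {S, T}: total = 1547
  {P, S}: total = 1571
  {Q, S}: total = 1571
  {R, S}: total = 1571
  {P, T}: total = 1827
  {P, Q}: total = 1851
  {P, R}: total = 1851
  {Q, T}: total = 1927
  {R, T}: total = 1927
  {Q, R}: total = 2762
Best pair: {S, T} with total 1547.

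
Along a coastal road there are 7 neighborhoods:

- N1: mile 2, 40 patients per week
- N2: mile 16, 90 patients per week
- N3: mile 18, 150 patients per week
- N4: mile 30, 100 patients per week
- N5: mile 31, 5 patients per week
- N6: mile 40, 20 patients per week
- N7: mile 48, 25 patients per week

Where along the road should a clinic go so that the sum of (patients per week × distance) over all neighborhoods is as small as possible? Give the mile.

For a sum of weighted absolute distances on a line, the optimum is the weighted median (not the mean). Total weight W = 430; half-weight = 215.
Sort by position and accumulate weight:
  mile 2 (N1, w=40) → cum 40
  mile 16 (N2, w=90) → cum 130
  mile 18 (N3, w=150) → cum 280  ≥ 215 → median here
  mile 30 (N4, w=100) → cum 380
  mile 31 (N5, w=5) → cum 385
  mile 40 (N6, w=20) → cum 405
  mile 48 (N7, w=25) → cum 430
Optimal location: mile 18.

x = 18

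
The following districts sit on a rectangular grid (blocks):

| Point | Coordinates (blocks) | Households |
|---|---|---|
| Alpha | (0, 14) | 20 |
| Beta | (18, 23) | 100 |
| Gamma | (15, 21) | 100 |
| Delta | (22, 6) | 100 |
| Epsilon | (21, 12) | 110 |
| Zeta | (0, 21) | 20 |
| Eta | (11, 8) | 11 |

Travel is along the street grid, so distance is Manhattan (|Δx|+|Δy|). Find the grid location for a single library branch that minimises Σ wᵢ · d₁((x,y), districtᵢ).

(18, 14)

Manhattan distance separates: Σwᵢ(|x−xᵢ|+|y−yᵢ|) = Σwᵢ|x−xᵢ| + Σwᵢ|y−yᵢ|, so x and y are optimised independently as 1-D weighted medians.
Total weight W = 461; half = 230.5.
x-coordinate, sorted with cumulative weight:
  x=0 (Alpha, w=20) cum 20
  x=0 (Zeta, w=20) cum 40
  x=11 (Eta, w=11) cum 51
  x=15 (Gamma, w=100) cum 151
  x=18 (Beta, w=100) cum 251  ← median
  x=21 (Epsilon, w=110) cum 361
  x=22 (Delta, w=100) cum 461
⇒ x* = 18
y-coordinate, sorted with cumulative weight:
  y=6 (Delta, w=100) cum 100
  y=8 (Eta, w=11) cum 111
  y=12 (Epsilon, w=110) cum 221
  y=14 (Alpha, w=20) cum 241  ← median
  y=21 (Gamma, w=100) cum 341
  y=21 (Zeta, w=20) cum 361
  y=23 (Beta, w=100) cum 461
⇒ y* = 14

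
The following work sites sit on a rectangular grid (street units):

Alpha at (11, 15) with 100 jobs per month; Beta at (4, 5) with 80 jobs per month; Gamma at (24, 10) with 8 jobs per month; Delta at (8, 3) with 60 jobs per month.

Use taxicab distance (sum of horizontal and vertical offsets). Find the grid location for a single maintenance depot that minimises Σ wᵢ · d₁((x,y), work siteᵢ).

(8, 5)

Manhattan distance separates: Σwᵢ(|x−xᵢ|+|y−yᵢ|) = Σwᵢ|x−xᵢ| + Σwᵢ|y−yᵢ|, so x and y are optimised independently as 1-D weighted medians.
Total weight W = 248; half = 124.
x-coordinate, sorted with cumulative weight:
  x=4 (Beta, w=80) cum 80
  x=8 (Delta, w=60) cum 140  ← median
  x=11 (Alpha, w=100) cum 240
  x=24 (Gamma, w=8) cum 248
⇒ x* = 8
y-coordinate, sorted with cumulative weight:
  y=3 (Delta, w=60) cum 60
  y=5 (Beta, w=80) cum 140  ← median
  y=10 (Gamma, w=8) cum 148
  y=15 (Alpha, w=100) cum 248
⇒ y* = 5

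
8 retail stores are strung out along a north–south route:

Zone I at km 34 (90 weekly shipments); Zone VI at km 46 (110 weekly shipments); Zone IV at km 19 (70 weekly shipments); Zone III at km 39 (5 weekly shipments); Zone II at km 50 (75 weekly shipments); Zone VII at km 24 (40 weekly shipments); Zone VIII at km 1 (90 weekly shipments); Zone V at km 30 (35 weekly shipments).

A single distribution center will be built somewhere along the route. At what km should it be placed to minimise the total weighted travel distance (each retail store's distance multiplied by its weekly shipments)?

x = 34

For a sum of weighted absolute distances on a line, the optimum is the weighted median (not the mean). Total weight W = 515; half-weight = 257.5.
Sort by position and accumulate weight:
  km 1 (Zone VIII, w=90) → cum 90
  km 19 (Zone IV, w=70) → cum 160
  km 24 (Zone VII, w=40) → cum 200
  km 30 (Zone V, w=35) → cum 235
  km 34 (Zone I, w=90) → cum 325  ≥ 257.5 → median here
  km 39 (Zone III, w=5) → cum 330
  km 46 (Zone VI, w=110) → cum 440
  km 50 (Zone II, w=75) → cum 515
Optimal location: km 34.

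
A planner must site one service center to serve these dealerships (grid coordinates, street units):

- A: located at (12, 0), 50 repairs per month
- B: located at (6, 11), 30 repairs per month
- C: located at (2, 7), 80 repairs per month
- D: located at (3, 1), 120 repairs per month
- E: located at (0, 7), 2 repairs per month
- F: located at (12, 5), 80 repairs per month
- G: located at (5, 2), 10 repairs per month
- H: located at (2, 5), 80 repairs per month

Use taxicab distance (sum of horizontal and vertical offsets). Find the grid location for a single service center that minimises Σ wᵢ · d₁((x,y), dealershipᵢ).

Manhattan distance separates: Σwᵢ(|x−xᵢ|+|y−yᵢ|) = Σwᵢ|x−xᵢ| + Σwᵢ|y−yᵢ|, so x and y are optimised independently as 1-D weighted medians.
Total weight W = 452; half = 226.
x-coordinate, sorted with cumulative weight:
  x=0 (E, w=2) cum 2
  x=2 (C, w=80) cum 82
  x=2 (H, w=80) cum 162
  x=3 (D, w=120) cum 282  ← median
  x=5 (G, w=10) cum 292
  x=6 (B, w=30) cum 322
  x=12 (A, w=50) cum 372
  x=12 (F, w=80) cum 452
⇒ x* = 3
y-coordinate, sorted with cumulative weight:
  y=0 (A, w=50) cum 50
  y=1 (D, w=120) cum 170
  y=2 (G, w=10) cum 180
  y=5 (F, w=80) cum 260  ← median
  y=5 (H, w=80) cum 340
  y=7 (C, w=80) cum 420
  y=7 (E, w=2) cum 422
  y=11 (B, w=30) cum 452
⇒ y* = 5

(3, 5)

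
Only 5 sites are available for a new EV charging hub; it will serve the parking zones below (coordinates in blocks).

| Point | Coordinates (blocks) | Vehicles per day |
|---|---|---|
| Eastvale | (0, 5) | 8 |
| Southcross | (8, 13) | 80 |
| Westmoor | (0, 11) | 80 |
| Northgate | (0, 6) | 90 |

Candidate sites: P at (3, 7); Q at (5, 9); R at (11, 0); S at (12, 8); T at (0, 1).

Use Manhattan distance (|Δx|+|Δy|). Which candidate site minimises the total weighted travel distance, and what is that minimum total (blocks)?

Total weighted distance at each candidate:
  P (3, 7): total = 1840
  Q (5, 9): total = 1912
  R (11, 0): total = 4698
  S (12, 8): total = 3300
  T (0, 1): total = 2882
Minimum is at P with total 1840 blocks.

P, total 1840 blocks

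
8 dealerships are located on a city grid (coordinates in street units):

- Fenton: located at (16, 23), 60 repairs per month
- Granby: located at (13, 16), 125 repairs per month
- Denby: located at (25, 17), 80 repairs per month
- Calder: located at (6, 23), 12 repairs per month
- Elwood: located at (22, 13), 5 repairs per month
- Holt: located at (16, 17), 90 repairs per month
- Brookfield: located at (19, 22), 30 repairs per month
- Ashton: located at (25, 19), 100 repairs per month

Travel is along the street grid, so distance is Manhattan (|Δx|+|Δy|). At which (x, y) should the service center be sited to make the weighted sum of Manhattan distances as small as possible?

Manhattan distance separates: Σwᵢ(|x−xᵢ|+|y−yᵢ|) = Σwᵢ|x−xᵢ| + Σwᵢ|y−yᵢ|, so x and y are optimised independently as 1-D weighted medians.
Total weight W = 502; half = 251.
x-coordinate, sorted with cumulative weight:
  x=6 (Calder, w=12) cum 12
  x=13 (Granby, w=125) cum 137
  x=16 (Fenton, w=60) cum 197
  x=16 (Holt, w=90) cum 287  ← median
  x=19 (Brookfield, w=30) cum 317
  x=22 (Elwood, w=5) cum 322
  x=25 (Denby, w=80) cum 402
  x=25 (Ashton, w=100) cum 502
⇒ x* = 16
y-coordinate, sorted with cumulative weight:
  y=13 (Elwood, w=5) cum 5
  y=16 (Granby, w=125) cum 130
  y=17 (Denby, w=80) cum 210
  y=17 (Holt, w=90) cum 300  ← median
  y=19 (Ashton, w=100) cum 400
  y=22 (Brookfield, w=30) cum 430
  y=23 (Fenton, w=60) cum 490
  y=23 (Calder, w=12) cum 502
⇒ y* = 17

(16, 17)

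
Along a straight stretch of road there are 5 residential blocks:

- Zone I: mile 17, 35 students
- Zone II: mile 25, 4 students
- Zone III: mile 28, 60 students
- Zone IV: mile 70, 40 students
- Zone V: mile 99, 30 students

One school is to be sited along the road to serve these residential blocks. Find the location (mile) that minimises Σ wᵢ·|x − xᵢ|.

For a sum of weighted absolute distances on a line, the optimum is the weighted median (not the mean). Total weight W = 169; half-weight = 84.5.
Sort by position and accumulate weight:
  mile 17 (Zone I, w=35) → cum 35
  mile 25 (Zone II, w=4) → cum 39
  mile 28 (Zone III, w=60) → cum 99  ≥ 84.5 → median here
  mile 70 (Zone IV, w=40) → cum 139
  mile 99 (Zone V, w=30) → cum 169
Optimal location: mile 28.

x = 28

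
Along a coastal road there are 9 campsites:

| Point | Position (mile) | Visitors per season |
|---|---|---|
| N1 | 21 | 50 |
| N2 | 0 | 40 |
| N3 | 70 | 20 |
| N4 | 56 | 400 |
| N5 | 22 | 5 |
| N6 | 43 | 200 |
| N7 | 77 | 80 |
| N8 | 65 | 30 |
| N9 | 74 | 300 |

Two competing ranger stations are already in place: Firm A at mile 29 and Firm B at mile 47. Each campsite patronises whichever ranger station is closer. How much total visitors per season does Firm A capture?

The indifferent point is the midpoint (29+47)/2 = 38; campsites left of it (closer to Firm A at 29) go to Firm A, those right go to Firm B.
  N2 at 0 (w=40) → Firm A
  N1 at 21 (w=50) → Firm A
  N5 at 22 (w=5) → Firm A
  N6 at 43 (w=200) → Firm B
  N4 at 56 (w=400) → Firm B
  N8 at 65 (w=30) → Firm B
  N3 at 70 (w=20) → Firm B
  N9 at 74 (w=300) → Firm B
  N7 at 77 (w=80) → Firm B
Firm A captures 95; Firm B captures 1030.

95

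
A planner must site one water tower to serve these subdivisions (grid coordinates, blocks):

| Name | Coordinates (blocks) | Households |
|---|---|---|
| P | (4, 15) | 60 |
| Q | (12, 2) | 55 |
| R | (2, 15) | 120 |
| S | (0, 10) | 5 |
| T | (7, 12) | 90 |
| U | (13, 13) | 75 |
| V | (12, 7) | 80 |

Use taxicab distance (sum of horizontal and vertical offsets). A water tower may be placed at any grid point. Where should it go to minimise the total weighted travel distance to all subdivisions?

(7, 13)

Manhattan distance separates: Σwᵢ(|x−xᵢ|+|y−yᵢ|) = Σwᵢ|x−xᵢ| + Σwᵢ|y−yᵢ|, so x and y are optimised independently as 1-D weighted medians.
Total weight W = 485; half = 242.5.
x-coordinate, sorted with cumulative weight:
  x=0 (S, w=5) cum 5
  x=2 (R, w=120) cum 125
  x=4 (P, w=60) cum 185
  x=7 (T, w=90) cum 275  ← median
  x=12 (Q, w=55) cum 330
  x=12 (V, w=80) cum 410
  x=13 (U, w=75) cum 485
⇒ x* = 7
y-coordinate, sorted with cumulative weight:
  y=2 (Q, w=55) cum 55
  y=7 (V, w=80) cum 135
  y=10 (S, w=5) cum 140
  y=12 (T, w=90) cum 230
  y=13 (U, w=75) cum 305  ← median
  y=15 (P, w=60) cum 365
  y=15 (R, w=120) cum 485
⇒ y* = 13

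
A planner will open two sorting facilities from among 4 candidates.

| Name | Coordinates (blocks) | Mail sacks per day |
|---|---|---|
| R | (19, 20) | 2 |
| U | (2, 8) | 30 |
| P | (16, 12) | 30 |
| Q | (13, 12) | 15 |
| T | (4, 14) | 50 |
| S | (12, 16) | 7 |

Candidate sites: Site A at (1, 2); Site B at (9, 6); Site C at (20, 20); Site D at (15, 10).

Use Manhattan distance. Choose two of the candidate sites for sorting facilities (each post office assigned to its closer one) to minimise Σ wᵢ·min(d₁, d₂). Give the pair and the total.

{Site B, Site D}, total 1161

Evaluate every pair (each demand assigned to the nearer of the two):
  {Site B, Site D}: total = 1161
  {Site A, Site D}: total = 1201
  {Site C, Site D}: total = 1415
  {Site B, Site C}: total = 1516
  {Site A, Site B}: total = 1539
  {Site A, Site C}: total = 1631
Best pair: {Site B, Site D} with total 1161.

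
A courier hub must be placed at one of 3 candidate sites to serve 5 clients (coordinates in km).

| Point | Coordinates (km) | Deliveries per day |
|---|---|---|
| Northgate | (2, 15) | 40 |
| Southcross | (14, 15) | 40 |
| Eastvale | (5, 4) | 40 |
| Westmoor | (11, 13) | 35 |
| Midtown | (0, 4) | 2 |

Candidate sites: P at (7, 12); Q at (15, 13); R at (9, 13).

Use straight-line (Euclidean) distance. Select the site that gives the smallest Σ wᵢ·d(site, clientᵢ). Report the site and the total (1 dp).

R, total 996.0 km

Total weighted distance at each candidate:
  P (7, 12): total = 1033.3
  Q (15, 13): total = 1328.7
  R (9, 13): total = 996.0
Minimum is at R with total 996.0 km.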